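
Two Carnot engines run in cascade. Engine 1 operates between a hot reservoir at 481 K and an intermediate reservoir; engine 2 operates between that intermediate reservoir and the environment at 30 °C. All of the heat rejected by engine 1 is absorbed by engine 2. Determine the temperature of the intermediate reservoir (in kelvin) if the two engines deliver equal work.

T_C = 30 °C → 30 + 273.15 = 303.15 K.
For reversible stages Q_m = Q_H·(T_m/T_H). Setting W₁ = Q_H(1 − T_m/T_H) equal to W₂ = Q_m(1 − T_C/T_m) = Q_H·(T_m − T_C)/T_H gives T_H − T_m = T_m − T_C, so T_m = (T_H + T_C)/2 = (481.00 + 303.15)/2 = 392.1 K.

T_m ≈ 392.1 K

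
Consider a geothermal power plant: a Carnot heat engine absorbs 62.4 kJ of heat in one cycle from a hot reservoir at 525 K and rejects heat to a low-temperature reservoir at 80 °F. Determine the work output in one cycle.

T_C = 80 °F → (80 − 32) × 5/9 = 26.67 °C = 299.82 K.
For a reversible engine, η = 1 − T_C/T_H = 1 − 299.82/525.00 = 0.4289.
W = η·Q_H = 0.4289 × 62.4 = 26.76 kJ.

W ≈ 26.76 kJ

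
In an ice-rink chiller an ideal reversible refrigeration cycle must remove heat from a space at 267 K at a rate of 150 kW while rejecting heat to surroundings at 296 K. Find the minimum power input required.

For a reversible refrigerator, COP_R = T_C/(T_H − T_C) = 267.00/29.00 = 9.2069.
W = Q_C/COP_R = 150/9.2069 = 16.3 kW.

Ẇ_in ≈ 16.3 kW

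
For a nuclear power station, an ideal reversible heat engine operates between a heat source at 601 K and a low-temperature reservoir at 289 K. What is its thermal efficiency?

η ≈ 0.519

For a reversible engine, η = 1 − T_C/T_H = 1 − 289.00/601.00 = 0.519.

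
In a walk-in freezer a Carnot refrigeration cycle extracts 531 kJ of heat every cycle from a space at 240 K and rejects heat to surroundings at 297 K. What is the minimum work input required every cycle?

Carnot COP: COP_R = T_C/(T_H − T_C) = 240.00/57.00 = 4.2105.
W = Q_C/COP_R = 531/4.2105 = 126.1 kJ.

W_in ≈ 126.1 kJ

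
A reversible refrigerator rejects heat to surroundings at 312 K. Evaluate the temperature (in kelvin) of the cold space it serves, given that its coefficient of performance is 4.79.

T_C ≈ 258 K

COP_R = T_C/(T_H − T_C) ⇒ T_C = T_H·COP_R/(1 + COP_R) = 312.00 × 4.79/(1 + 4.79) = 258 K.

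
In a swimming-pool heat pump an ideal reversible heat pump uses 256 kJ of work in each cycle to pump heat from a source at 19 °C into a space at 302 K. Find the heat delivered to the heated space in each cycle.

T_C = 19 °C → 19 + 273.15 = 292.15 K.
Reversible heating COP: COP_HP = T_H/(T_H − T_C) = 302.00/9.85 = 30.6599.
Q_H = COP_HP · W = 30.6599 × 256 = 7850 kJ.

Q_H ≈ 7850 kJ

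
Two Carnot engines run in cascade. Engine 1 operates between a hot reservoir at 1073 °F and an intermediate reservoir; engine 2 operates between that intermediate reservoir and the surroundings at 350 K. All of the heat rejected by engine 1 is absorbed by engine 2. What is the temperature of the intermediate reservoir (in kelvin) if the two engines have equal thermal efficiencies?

T_H = 1073 °F → (1073 − 32) × 5/9 = 578.33 °C = 851.48 K.
Equal efficiencies require 1 − T_m/T_H = 1 − T_C/T_m, i.e. T_m/T_H = T_C/T_m, so T_m = √(T_H·T_C) = √(851.48 × 350.00) = 546 K.

T_m ≈ 546 K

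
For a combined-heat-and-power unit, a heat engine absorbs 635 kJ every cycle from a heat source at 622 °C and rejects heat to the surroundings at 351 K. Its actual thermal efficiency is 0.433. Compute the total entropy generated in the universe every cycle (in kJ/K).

T_H = 622 °C → 622 + 273.15 = 895.15 K.
W = η·Q_H = 0.433 × 635 = 275.0 kJ, so Q_C = Q_H − W = 360.0 kJ.
The hot reservoir loses entropy Q_H/T_H = 635/895.15 = 0.7094 kJ/K; the cold reservoir gains Q_C/T_C = 360.0/351.00 = 1.026 kJ/K.
ΔS_univ = −Q_H/T_H + Q_C/T_C = 0.316 kJ/K (> 0, since η = 0.433 < η_Carnot = 0.608).

ΔS_univ ≈ 0.316 kJ/K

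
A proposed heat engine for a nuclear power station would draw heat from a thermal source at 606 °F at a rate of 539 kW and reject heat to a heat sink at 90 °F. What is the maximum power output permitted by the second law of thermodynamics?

Ẇ_max ≈ 261 kW

T_H = 606 °F → (606 − 32) × 5/9 = 318.89 °C = 592.04 K.
T_C = 90 °F → (90 − 32) × 5/9 = 32.22 °C = 305.37 K.
The second-law ceiling is the Carnot efficiency, η_max = 1 − T_C/T_H = 1 − 305.37/592.04 = 0.4842.
W_max = η_max · Q_H = 0.4842 × 539 = 261 kW.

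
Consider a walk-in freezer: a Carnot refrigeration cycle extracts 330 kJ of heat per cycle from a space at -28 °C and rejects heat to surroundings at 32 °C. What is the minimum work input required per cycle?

W_in ≈ 80.8 kJ

T_H = 32 °C → 32 + 273.15 = 305.15 K.
T_C = -28 °C → -28 + 273.15 = 245.15 K.
The reversible coefficient of performance is COP_R = T_C/(T_H − T_C) = 245.15/60.00 = 4.0858.
W = Q_C/COP_R = 330/4.0858 = 80.8 kJ.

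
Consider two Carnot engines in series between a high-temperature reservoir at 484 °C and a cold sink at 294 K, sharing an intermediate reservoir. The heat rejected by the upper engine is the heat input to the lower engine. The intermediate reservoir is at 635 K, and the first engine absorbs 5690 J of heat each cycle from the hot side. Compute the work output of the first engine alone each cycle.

T_H = 484 °C → 484 + 273.15 = 757.15 K.
First-stage efficiency η₁ = 1 − T_m/T_H = 1 − 635.00/757.15 = 0.1613.
W₁ = η₁·Q_H = 0.1613 × 5690 = 918 J.

W₁ ≈ 918 J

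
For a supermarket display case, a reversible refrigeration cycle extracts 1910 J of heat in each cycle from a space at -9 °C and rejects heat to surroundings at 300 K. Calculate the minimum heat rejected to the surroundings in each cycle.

Q_H ≈ 2170 J

T_C = -9 °C → -9 + 273.15 = 264.15 K.
For a reversible cycle Q_H/Q_C = T_H/T_C, so Q_H = Q_C·T_H/T_C = 1910 × 300.00/264.15 = 2170 J.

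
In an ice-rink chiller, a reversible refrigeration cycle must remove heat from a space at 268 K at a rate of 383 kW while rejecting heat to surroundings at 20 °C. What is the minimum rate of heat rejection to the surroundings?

Q̇_H ≈ 418.9 kW

T_H = 20 °C → 20 + 273.15 = 293.15 K.
For a reversible cycle Q_H/Q_C = T_H/T_C, so Q_H = Q_C·T_H/T_C = 383 × 293.15/268.00 = 418.9 kW.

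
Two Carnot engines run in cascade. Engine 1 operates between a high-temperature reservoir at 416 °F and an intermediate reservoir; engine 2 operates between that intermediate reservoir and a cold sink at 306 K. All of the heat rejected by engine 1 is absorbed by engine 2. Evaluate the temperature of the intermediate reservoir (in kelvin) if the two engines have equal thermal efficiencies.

T_H = 416 °F → (416 − 32) × 5/9 = 213.33 °C = 486.48 K.
Equal efficiencies require 1 − T_m/T_H = 1 − T_C/T_m, i.e. T_m/T_H = T_C/T_m, so T_m = √(T_H·T_C) = √(486.48 × 306.00) = 385.8 K.

T_m ≈ 385.8 K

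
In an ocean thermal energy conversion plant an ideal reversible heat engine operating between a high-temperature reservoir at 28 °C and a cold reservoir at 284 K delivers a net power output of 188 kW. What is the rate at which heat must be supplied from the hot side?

T_H = 28 °C → 28 + 273.15 = 301.15 K.
The Carnot efficiency is η = 1 − T_C/T_H = 1 − 284.00/301.15 = 0.0569.
Q_H = W/η = 188/0.0569 = 3300 kW.

Q̇_H ≈ 3300 kW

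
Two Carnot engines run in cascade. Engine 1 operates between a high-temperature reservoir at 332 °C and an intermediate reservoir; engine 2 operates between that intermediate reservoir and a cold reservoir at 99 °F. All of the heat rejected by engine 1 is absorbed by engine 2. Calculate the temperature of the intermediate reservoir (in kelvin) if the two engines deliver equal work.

T_m ≈ 458 K

T_H = 332 °C → 332 + 273.15 = 605.15 K.
T_C = 99 °F → (99 − 32) × 5/9 = 37.22 °C = 310.37 K.
For reversible stages Q_m = Q_H·(T_m/T_H). Setting W₁ = Q_H(1 − T_m/T_H) equal to W₂ = Q_m(1 − T_C/T_m) = Q_H·(T_m − T_C)/T_H gives T_H − T_m = T_m − T_C, so T_m = (T_H + T_C)/2 = (605.15 + 310.37)/2 = 458 K.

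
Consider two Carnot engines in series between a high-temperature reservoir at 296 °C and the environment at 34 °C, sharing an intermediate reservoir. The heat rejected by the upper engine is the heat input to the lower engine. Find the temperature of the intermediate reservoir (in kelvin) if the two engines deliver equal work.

T_m ≈ 438 K

T_H = 296 °C → 296 + 273.15 = 569.15 K.
T_C = 34 °C → 34 + 273.15 = 307.15 K.
For reversible stages Q_m = Q_H·(T_m/T_H). Setting W₁ = Q_H(1 − T_m/T_H) equal to W₂ = Q_m(1 − T_C/T_m) = Q_H·(T_m − T_C)/T_H gives T_H − T_m = T_m − T_C, so T_m = (T_H + T_C)/2 = (569.15 + 307.15)/2 = 438 K.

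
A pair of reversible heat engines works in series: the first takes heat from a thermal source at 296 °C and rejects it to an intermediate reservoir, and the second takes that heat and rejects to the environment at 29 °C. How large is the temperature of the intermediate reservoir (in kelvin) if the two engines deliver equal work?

T_m ≈ 436 K

T_H = 296 °C → 296 + 273.15 = 569.15 K.
T_C = 29 °C → 29 + 273.15 = 302.15 K.
For reversible stages Q_m = Q_H·(T_m/T_H). Setting W₁ = Q_H(1 − T_m/T_H) equal to W₂ = Q_m(1 − T_C/T_m) = Q_H·(T_m − T_C)/T_H gives T_H − T_m = T_m − T_C, so T_m = (T_H + T_C)/2 = (569.15 + 302.15)/2 = 436 K.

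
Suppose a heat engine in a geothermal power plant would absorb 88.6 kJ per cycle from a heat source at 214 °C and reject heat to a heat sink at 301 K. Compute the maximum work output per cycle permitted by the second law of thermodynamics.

T_H = 214 °C → 214 + 273.15 = 487.15 K.
The second-law ceiling is the Carnot efficiency, η_max = 1 − T_C/T_H = 1 − 301.00/487.15 = 0.3821.
W_max = η_max · Q_H = 0.3821 × 88.6 = 33.9 kJ.

W_max ≈ 33.9 kJ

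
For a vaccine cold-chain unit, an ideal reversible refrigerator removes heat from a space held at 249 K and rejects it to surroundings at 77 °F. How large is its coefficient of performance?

COP_R ≈ 5.07

T_H = 77 °F → (77 − 32) × 5/9 = 25.00 °C = 298.15 K.
COP_R = T_C/(T_H − T_C) = 249.00/(298.15 − 249.00) = 5.07.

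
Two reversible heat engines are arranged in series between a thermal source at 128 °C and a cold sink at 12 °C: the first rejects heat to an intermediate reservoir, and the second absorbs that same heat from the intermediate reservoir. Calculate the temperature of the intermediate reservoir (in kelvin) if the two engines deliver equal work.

T_H = 128 °C → 128 + 273.15 = 401.15 K.
T_C = 12 °C → 12 + 273.15 = 285.15 K.
For reversible stages Q_m = Q_H·(T_m/T_H). Setting W₁ = Q_H(1 − T_m/T_H) equal to W₂ = Q_m(1 − T_C/T_m) = Q_H·(T_m − T_C)/T_H gives T_H − T_m = T_m − T_C, so T_m = (T_H + T_C)/2 = (401.15 + 285.15)/2 = 343.1 K.

T_m ≈ 343.1 K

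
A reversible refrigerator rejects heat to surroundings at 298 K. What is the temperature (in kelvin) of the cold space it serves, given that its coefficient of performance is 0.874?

T_C ≈ 139.0 K

COP_R = T_C/(T_H − T_C) ⇒ T_C = T_H·COP_R/(1 + COP_R) = 298.00 × 0.874/(1 + 0.874) = 139.0 K.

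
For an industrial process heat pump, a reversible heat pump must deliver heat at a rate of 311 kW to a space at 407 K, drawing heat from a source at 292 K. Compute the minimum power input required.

Ẇ_in ≈ 87.9 kW

The Carnot heat-pump COP is COP_HP = T_H/(T_H − T_C) = 407.00/115.00 = 3.5391.
W = Q_H/COP_HP = 311/3.5391 = 87.9 kW.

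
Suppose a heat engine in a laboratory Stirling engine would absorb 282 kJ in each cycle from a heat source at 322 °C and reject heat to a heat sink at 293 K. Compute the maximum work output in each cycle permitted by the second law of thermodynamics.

W_max ≈ 143 kJ

T_H = 322 °C → 322 + 273.15 = 595.15 K.
By the Carnot theorem, η_max = 1 − T_C/T_H = 1 − 293.00/595.15 = 0.5077.
W_max = η_max · Q_H = 0.5077 × 282 = 143 kJ.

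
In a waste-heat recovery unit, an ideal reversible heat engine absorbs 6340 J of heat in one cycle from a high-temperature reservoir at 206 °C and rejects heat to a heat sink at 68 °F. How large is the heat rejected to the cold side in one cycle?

T_H = 206 °C → 206 + 273.15 = 479.15 K.
T_C = 68 °F → (68 − 32) × 5/9 = 20.00 °C = 293.15 K.
η_rev = 1 − T_C/T_H = 1 − 293.15/479.15 = 0.3882.
For a reversible cycle Q_C/Q_H = T_C/T_H, so Q_C = 6340 × 293.15/479.15 = 3880 J.

Q_C ≈ 3880 J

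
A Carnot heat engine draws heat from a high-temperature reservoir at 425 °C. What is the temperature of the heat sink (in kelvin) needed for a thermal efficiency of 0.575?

T_C ≈ 297 K

T_H = 425 °C → 425 + 273.15 = 698.15 K.
From η = 1 − T_C/T_H, T_C = T_H·(1 − η) = 698.15 × (1 − 0.575) = 297 K.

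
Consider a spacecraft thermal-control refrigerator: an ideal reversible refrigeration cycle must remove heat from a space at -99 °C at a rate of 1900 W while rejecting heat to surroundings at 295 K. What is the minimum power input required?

Ẇ_in ≈ 1320 W

T_C = -99 °C → -99 + 273.15 = 174.15 K.
Carnot COP: COP_R = T_C/(T_H − T_C) = 174.15/120.85 = 1.4410.
W = Q_C/COP_R = 1900/1.4410 = 1320 W.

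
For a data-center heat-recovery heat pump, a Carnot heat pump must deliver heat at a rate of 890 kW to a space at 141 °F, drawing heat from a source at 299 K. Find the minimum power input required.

T_H = 141 °F → (141 − 32) × 5/9 = 60.56 °C = 333.71 K.
The Carnot heat-pump COP is COP_HP = T_H/(T_H − T_C) = 333.71/34.71 = 9.6153.
W = Q_H/COP_HP = 890/9.6153 = 92.6 kW.

Ẇ_in ≈ 92.6 kW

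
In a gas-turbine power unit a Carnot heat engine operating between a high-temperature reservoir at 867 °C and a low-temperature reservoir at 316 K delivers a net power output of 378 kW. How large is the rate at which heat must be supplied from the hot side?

T_H = 867 °C → 867 + 273.15 = 1140.15 K.
Since the cycle is reversible, η = 1 − T_C/T_H = 1 − 316.00/1140.15 = 0.7228.
Q_H = W/η = 378/0.7228 = 522.9 kW.

Q̇_H ≈ 522.9 kW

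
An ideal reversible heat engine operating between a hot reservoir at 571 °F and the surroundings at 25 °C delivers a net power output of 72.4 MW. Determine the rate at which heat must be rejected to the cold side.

Q̇_C ≈ 78.65 MW

T_H = 571 °F → (571 − 32) × 5/9 = 299.44 °C = 572.59 K.
T_C = 25 °C → 25 + 273.15 = 298.15 K.
Since the cycle is reversible, η = 1 − T_C/T_H = 1 − 298.15/572.59 = 0.4793.
Since Q_C/Q_H = T_C/T_H and Q_H = W/η, Q_C = W·T_C/(T_H − T_C) = 72.4 × 298.15/274.44 = 78.65 MW.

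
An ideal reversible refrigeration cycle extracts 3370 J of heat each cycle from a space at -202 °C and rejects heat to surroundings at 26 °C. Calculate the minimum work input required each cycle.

W_in ≈ 10800 J

T_H = 26 °C → 26 + 273.15 = 299.15 K.
T_C = -202 °C → -202 + 273.15 = 71.15 K.
Carnot COP: COP_R = T_C/(T_H − T_C) = 71.15/228.00 = 0.3121.
W = Q_C/COP_R = 3370/0.3121 = 10800 J.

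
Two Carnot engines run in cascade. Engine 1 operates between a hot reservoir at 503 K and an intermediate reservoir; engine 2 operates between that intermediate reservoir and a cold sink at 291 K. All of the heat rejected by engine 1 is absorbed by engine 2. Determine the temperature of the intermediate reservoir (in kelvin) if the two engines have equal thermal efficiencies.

Equal efficiencies require 1 − T_m/T_H = 1 − T_C/T_m, i.e. T_m/T_H = T_C/T_m, so T_m = √(T_H·T_C) = √(503.00 × 291.00) = 383 K.

T_m ≈ 383 K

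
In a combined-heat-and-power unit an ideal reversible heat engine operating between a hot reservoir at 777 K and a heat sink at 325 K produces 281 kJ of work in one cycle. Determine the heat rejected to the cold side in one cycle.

For a reversible engine, η = 1 − T_C/T_H = 1 − 325.00/777.00 = 0.5817.
Since Q_C/Q_H = T_C/T_H and Q_H = W/η, Q_C = W·T_C/(T_H − T_C) = 281 × 325.00/452.00 = 202.0 kJ.

Q_C ≈ 202.0 kJ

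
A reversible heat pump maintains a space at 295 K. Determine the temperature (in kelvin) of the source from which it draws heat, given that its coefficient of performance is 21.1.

T_C ≈ 281.0 K

COP_HP = T_H/(T_H − T_C) ⇒ T_C = T_H·(COP_HP − 1)/COP_HP = 295.00 × (21.1 − 1)/21.1 = 281.0 K.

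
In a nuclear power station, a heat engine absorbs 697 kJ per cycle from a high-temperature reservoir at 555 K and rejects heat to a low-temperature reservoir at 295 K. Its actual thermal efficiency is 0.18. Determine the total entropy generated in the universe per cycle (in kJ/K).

ΔS_univ ≈ 0.6816 kJ/K

W = η·Q_H = 0.18 × 697 = 125.5 kJ, so Q_C = Q_H − W = 571.5 kJ.
Reservoir entropy changes: ΔS_H = −Q_H/T_H = −697/555.00 = -1.256 kJ/K and ΔS_C = +Q_C/T_C = 571.5/295.00 = 1.937 kJ/K.
ΔS_univ = −Q_H/T_H + Q_C/T_C = 0.6816 kJ/K (> 0, since η = 0.18 < η_Carnot = 0.468).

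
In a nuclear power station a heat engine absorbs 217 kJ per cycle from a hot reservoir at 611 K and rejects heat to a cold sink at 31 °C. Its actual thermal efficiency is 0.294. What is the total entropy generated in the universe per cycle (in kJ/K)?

ΔS_univ ≈ 0.149 kJ/K

T_C = 31 °C → 31 + 273.15 = 304.15 K.
W = η·Q_H = 0.294 × 217 = 63.80 kJ, so Q_C = Q_H − W = 153.2 kJ.
Reservoir entropy changes: ΔS_H = −Q_H/T_H = −217/611.00 = -0.3552 kJ/K and ΔS_C = +Q_C/T_C = 153.2/304.15 = 0.5037 kJ/K.
ΔS_univ = −Q_H/T_H + Q_C/T_C = 0.149 kJ/K (> 0, since η = 0.294 < η_Carnot = 0.502).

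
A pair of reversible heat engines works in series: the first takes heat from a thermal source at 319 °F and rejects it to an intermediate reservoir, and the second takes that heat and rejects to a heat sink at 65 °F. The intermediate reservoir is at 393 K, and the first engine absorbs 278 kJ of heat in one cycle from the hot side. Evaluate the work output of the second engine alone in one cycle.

W₂ ≈ 65.2 kJ

T_H = 319 °F → (319 − 32) × 5/9 = 159.44 °C = 432.59 K.
T_C = 65 °F → (65 − 32) × 5/9 = 18.33 °C = 291.48 K.
Heat entering the second stage: Q_m = Q_H·(T_m/T_H) = 278 × 393.00/432.59 = 253 kJ.
Second-stage efficiency η₂ = 1 − T_C/T_m = 1 − 291.48/393.00 = 0.2583, so W₂ = η₂·Q_m = 65.2 kJ.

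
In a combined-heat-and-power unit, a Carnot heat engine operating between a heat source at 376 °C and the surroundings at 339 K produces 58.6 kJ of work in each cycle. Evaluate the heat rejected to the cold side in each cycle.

T_H = 376 °C → 376 + 273.15 = 649.15 K.
The Carnot efficiency is η = 1 − T_C/T_H = 1 − 339.00/649.15 = 0.4778.
Since Q_C/Q_H = T_C/T_H and Q_H = W/η, Q_C = W·T_C/(T_H − T_C) = 58.6 × 339.00/310.15 = 64.1 kJ.

Q_C ≈ 64.1 kJ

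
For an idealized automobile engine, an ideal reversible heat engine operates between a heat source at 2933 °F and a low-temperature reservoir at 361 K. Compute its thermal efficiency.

η ≈ 0.808

T_H = 2933 °F → (2933 − 32) × 5/9 = 1611.67 °C = 1884.82 K.
The Carnot efficiency is η = 1 − T_C/T_H = 1 − 361.00/1884.82 = 0.808.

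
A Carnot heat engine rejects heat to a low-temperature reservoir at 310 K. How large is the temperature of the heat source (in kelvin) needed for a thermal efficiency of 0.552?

From η = 1 − T_C/T_H, solving for T_H gives T_H = T_C/(1 − η) = 310.00/(1 − 0.552) = 692 K.

T_H ≈ 692 K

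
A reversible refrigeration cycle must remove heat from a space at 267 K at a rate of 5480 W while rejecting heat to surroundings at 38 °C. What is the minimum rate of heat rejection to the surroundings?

Q̇_H ≈ 6390 W

T_H = 38 °C → 38 + 273.15 = 311.15 K.
For a reversible cycle Q_H/Q_C = T_H/T_C, so Q_H = Q_C·T_H/T_C = 5480 × 311.15/267.00 = 6390 W.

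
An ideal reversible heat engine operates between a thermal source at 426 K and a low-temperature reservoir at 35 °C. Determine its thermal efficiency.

η ≈ 0.277

T_C = 35 °C → 35 + 273.15 = 308.15 K.
Since the cycle is reversible, η = 1 − T_C/T_H = 1 − 308.15/426.00 = 0.277.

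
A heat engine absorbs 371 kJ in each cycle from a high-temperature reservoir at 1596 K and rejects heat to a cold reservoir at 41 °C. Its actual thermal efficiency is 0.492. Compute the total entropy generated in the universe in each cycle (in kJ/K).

T_C = 41 °C → 41 + 273.15 = 314.15 K.
W = η·Q_H = 0.492 × 371 = 182.5 kJ, so Q_C = Q_H − W = 188.5 kJ.
Reservoir entropy changes: ΔS_H = −Q_H/T_H = −371/1596.00 = -0.2325 kJ/K and ΔS_C = +Q_C/T_C = 188.5/314.15 = 0.5999 kJ/K.
ΔS_univ = −Q_H/T_H + Q_C/T_C = 0.367 kJ/K (> 0, since η = 0.492 < η_Carnot = 0.803).

ΔS_univ ≈ 0.367 kJ/K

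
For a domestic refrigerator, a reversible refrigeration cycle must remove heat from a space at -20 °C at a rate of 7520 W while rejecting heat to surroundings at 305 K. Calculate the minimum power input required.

T_C = -20 °C → -20 + 273.15 = 253.15 K.
COP_R = T_C/(T_H − T_C) = 253.15/51.85 = 4.8824.
W = Q_C/COP_R = 7520/4.8824 = 1540 W.

Ẇ_in ≈ 1540 W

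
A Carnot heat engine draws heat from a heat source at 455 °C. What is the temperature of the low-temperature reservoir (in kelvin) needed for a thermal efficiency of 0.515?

T_C ≈ 353.2 K

T_H = 455 °C → 455 + 273.15 = 728.15 K.
From η = 1 − T_C/T_H, T_C = T_H·(1 − η) = 728.15 × (1 − 0.515) = 353.2 K.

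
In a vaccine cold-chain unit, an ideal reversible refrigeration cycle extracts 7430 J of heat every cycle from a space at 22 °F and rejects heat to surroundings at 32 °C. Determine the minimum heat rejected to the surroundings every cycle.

Q_H ≈ 8473 J

T_H = 32 °C → 32 + 273.15 = 305.15 K.
T_C = 22 °F → (22 − 32) × 5/9 = -5.56 °C = 267.59 K.
For a reversible cycle Q_H/Q_C = T_H/T_C, so Q_H = Q_C·T_H/T_C = 7430 × 305.15/267.59 = 8473 J.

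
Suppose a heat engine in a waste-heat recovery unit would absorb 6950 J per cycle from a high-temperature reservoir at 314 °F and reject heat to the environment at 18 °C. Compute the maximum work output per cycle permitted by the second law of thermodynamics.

W_max ≈ 2240 J

T_H = 314 °F → (314 − 32) × 5/9 = 156.67 °C = 429.82 K.
T_C = 18 °C → 18 + 273.15 = 291.15 K.
The upper bound on efficiency is η_max = 1 − T_C/T_H = 1 − 291.15/429.82 = 0.3226.
W_max = η_max · Q_H = 0.3226 × 6950 = 2240 J.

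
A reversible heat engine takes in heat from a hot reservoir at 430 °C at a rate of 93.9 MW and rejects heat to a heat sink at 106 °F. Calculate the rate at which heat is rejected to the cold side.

T_H = 430 °C → 430 + 273.15 = 703.15 K.
T_C = 106 °F → (106 − 32) × 5/9 = 41.11 °C = 314.26 K.
Since the cycle is reversible, η = 1 − T_C/T_H = 1 − 314.26/703.15 = 0.5531.
For a reversible cycle Q_C/Q_H = T_C/T_H, so Q_C = 93.9 × 314.26/703.15 = 42.0 MW.

Q̇_C ≈ 42.0 MW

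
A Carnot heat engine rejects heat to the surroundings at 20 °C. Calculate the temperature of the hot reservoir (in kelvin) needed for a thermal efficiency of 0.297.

T_H ≈ 417 K

T_C = 20 °C → 20 + 273.15 = 293.15 K.
From η = 1 − T_C/T_H, solving for T_H gives T_H = T_C/(1 − η) = 293.15/(1 − 0.297) = 417 K.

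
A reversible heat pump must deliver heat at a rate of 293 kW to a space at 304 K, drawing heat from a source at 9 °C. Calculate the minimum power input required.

Ẇ_in ≈ 21.06 kW

T_C = 9 °C → 9 + 273.15 = 282.15 K.
COP_HP = T_H/(T_H − T_C) = 304.00/21.85 = 13.9130.
W = Q_H/COP_HP = 293/13.9130 = 21.06 kW.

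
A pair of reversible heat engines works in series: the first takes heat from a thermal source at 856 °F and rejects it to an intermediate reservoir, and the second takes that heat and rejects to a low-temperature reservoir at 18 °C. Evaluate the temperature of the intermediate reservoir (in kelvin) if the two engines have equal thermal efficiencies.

T_m ≈ 461 K

T_H = 856 °F → (856 − 32) × 5/9 = 457.78 °C = 730.93 K.
T_C = 18 °C → 18 + 273.15 = 291.15 K.
Equal efficiencies require 1 − T_m/T_H = 1 − T_C/T_m, i.e. T_m/T_H = T_C/T_m, so T_m = √(T_H·T_C) = √(730.93 × 291.15) = 461 K.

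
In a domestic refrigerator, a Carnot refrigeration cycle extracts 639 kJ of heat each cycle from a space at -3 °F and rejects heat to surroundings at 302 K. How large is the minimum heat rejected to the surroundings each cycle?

Q_H ≈ 761 kJ

T_C = -3 °F → (-3 − 32) × 5/9 = -19.44 °C = 253.71 K.
For a reversible cycle Q_H/Q_C = T_H/T_C, so Q_H = Q_C·T_H/T_C = 639 × 302.00/253.71 = 761 kJ.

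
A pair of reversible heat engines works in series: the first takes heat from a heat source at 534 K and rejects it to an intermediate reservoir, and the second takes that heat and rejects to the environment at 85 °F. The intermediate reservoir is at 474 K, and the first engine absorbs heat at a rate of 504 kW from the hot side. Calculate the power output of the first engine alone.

T_C = 85 °F → (85 − 32) × 5/9 = 29.44 °C = 302.59 K.
First-stage efficiency η₁ = 1 − T_m/T_H = 1 − 474.00/534.00 = 0.1124.
W₁ = η₁·Q_H = 0.1124 × 504 = 56.6 kW.

Ẇ₁ ≈ 56.6 kW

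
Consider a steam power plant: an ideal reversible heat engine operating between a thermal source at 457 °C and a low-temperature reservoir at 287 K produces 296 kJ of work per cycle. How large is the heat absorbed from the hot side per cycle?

T_H = 457 °C → 457 + 273.15 = 730.15 K.
For a reversible engine, η = 1 − T_C/T_H = 1 − 287.00/730.15 = 0.6069.
Q_H = W/η = 296/0.6069 = 487.7 kJ.

Q_H ≈ 487.7 kJ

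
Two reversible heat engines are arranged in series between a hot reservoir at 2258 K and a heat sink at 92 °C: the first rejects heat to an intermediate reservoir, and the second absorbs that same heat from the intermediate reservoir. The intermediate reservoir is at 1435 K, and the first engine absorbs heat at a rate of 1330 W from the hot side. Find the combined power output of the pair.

Ẇ_total ≈ 1110 W

T_C = 92 °C → 92 + 273.15 = 365.15 K.
Two reversible stages in series are equivalent to a single Carnot engine between T_H and T_C, so η_total = 1 − T_C/T_H = 1 − 365.15/2258.00 = 0.8383.
W_total = η_total · Q_H = 0.8383 × 1330 = 1110 W.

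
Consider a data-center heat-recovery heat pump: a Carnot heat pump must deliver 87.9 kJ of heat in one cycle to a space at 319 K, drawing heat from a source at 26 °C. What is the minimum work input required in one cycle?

T_C = 26 °C → 26 + 273.15 = 299.15 K.
COP_HP = T_H/(T_H − T_C) = 319.00/19.85 = 16.0705.
W = Q_H/COP_HP = 87.9/16.0705 = 5.47 kJ.

W_in ≈ 5.47 kJ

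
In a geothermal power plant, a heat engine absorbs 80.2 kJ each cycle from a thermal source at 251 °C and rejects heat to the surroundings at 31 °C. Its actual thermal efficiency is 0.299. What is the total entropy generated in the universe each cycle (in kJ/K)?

ΔS_univ ≈ 0.03183 kJ/K

T_H = 251 °C → 251 + 273.15 = 524.15 K.
T_C = 31 °C → 31 + 273.15 = 304.15 K.
W = η·Q_H = 0.299 × 80.2 = 23.98 kJ, so Q_C = Q_H − W = 56.22 kJ.
Reservoir entropy changes: ΔS_H = −Q_H/T_H = −80.2/524.15 = -0.1530 kJ/K and ΔS_C = +Q_C/T_C = 56.22/304.15 = 0.1848 kJ/K.
ΔS_univ = −Q_H/T_H + Q_C/T_C = 0.03183 kJ/K (> 0, since η = 0.299 < η_Carnot = 0.420).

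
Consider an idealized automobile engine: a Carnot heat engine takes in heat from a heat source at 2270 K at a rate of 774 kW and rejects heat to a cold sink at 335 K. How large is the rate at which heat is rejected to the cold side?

Q̇_C ≈ 114.2 kW

η_rev = 1 − T_C/T_H = 1 − 335.00/2270.00 = 0.8524.
For a reversible cycle Q_C/Q_H = T_C/T_H, so Q_C = 774 × 335.00/2270.00 = 114.2 kW.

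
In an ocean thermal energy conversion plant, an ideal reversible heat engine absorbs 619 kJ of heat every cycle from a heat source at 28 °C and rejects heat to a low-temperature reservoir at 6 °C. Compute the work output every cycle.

W ≈ 45.22 kJ

T_H = 28 °C → 28 + 273.15 = 301.15 K.
T_C = 6 °C → 6 + 273.15 = 279.15 K.
The Carnot efficiency is η = 1 − T_C/T_H = 1 − 279.15/301.15 = 0.0731.
W = η·Q_H = 0.0731 × 619 = 45.22 kJ.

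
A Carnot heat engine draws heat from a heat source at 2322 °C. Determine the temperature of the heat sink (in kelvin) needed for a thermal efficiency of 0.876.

T_H = 2322 °C → 2322 + 273.15 = 2595.15 K.
From η = 1 − T_C/T_H, T_C = T_H·(1 − η) = 2595.15 × (1 − 0.876) = 322 K.

T_C ≈ 322 K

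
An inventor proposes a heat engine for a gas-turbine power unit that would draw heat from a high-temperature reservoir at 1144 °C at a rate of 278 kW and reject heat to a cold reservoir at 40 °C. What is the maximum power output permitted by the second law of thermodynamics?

T_H = 1144 °C → 1144 + 273.15 = 1417.15 K.
T_C = 40 °C → 40 + 273.15 = 313.15 K.
The upper bound on efficiency is η_max = 1 − T_C/T_H = 1 − 313.15/1417.15 = 0.7790.
W_max = η_max · Q_H = 0.7790 × 278 = 216.6 kW.

Ẇ_max ≈ 216.6 kW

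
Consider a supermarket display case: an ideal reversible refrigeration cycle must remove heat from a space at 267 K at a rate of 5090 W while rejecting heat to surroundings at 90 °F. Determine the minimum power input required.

T_H = 90 °F → (90 − 32) × 5/9 = 32.22 °C = 305.37 K.
Carnot COP: COP_R = T_C/(T_H − T_C) = 267.00/38.37 = 6.9582.
W = Q_C/COP_R = 5090/6.9582 = 732 W.

Ẇ_in ≈ 732 W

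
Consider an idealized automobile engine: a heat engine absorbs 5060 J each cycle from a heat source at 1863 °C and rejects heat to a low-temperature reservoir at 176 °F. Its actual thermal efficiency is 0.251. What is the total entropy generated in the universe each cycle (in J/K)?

T_H = 1863 °C → 1863 + 273.15 = 2136.15 K.
T_C = 176 °F → (176 − 32) × 5/9 = 80.00 °C = 353.15 K.
W = η·Q_H = 0.251 × 5060 = 1270 J, so Q_C = Q_H − W = 3790 J.
Reservoir entropy changes: ΔS_H = −Q_H/T_H = −5060/2136.15 = -2.369 J/K and ΔS_C = +Q_C/T_C = 3790/353.15 = 10.73 J/K.
ΔS_univ = −Q_H/T_H + Q_C/T_C = 8.36 J/K (> 0, since η = 0.251 < η_Carnot = 0.835).

ΔS_univ ≈ 8.36 J/K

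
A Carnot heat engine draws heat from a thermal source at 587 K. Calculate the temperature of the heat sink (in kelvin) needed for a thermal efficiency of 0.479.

From η = 1 − T_C/T_H, T_C = T_H·(1 − η) = 587.00 × (1 − 0.479) = 305.8 K.

T_C ≈ 305.8 K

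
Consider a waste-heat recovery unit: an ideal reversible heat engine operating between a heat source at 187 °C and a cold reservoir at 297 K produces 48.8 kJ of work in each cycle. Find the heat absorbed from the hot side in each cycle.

T_H = 187 °C → 187 + 273.15 = 460.15 K.
The Carnot efficiency is η = 1 − T_C/T_H = 1 − 297.00/460.15 = 0.3546.
Q_H = W/η = 48.8/0.3546 = 137.6 kJ.

Q_H ≈ 137.6 kJ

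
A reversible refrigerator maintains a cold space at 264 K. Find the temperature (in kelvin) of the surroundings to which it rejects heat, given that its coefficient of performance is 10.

COP_R = T_C/(T_H − T_C) ⇒ T_H = T_C·(1 + 1/COP_R) = 264.00 × (1 + 1/10) = 290.4 K.

T_H ≈ 290.4 K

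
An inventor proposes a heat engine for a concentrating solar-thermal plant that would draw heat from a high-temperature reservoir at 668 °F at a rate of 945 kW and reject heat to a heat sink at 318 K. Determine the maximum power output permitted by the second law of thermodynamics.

Ẇ_max ≈ 465 kW

T_H = 668 °F → (668 − 32) × 5/9 = 353.33 °C = 626.48 K.
No engine can exceed the Carnot limit: η_max = 1 − T_C/T_H = 1 − 318.00/626.48 = 0.4924.
W_max = η_max · Q_H = 0.4924 × 945 = 465 kW.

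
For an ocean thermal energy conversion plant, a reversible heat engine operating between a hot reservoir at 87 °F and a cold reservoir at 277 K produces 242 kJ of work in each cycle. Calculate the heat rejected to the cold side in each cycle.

T_H = 87 °F → (87 − 32) × 5/9 = 30.56 °C = 303.71 K.
η_rev = 1 − T_C/T_H = 1 − 277.00/303.71 = 0.0879.
Since Q_C/Q_H = T_C/T_H and Q_H = W/η, Q_C = W·T_C/(T_H − T_C) = 242 × 277.00/26.71 = 2510 kJ.

Q_C ≈ 2510 kJ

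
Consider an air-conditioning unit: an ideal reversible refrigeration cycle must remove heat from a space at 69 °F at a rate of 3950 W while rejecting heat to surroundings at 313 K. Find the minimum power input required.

Ẇ_in ≈ 259 W

T_C = 69 °F → (69 − 32) × 5/9 = 20.56 °C = 293.71 K.
COP_R = T_C/(T_H − T_C) = 293.71/19.29 = 15.2223.
W = Q_C/COP_R = 3950/15.2223 = 259 W.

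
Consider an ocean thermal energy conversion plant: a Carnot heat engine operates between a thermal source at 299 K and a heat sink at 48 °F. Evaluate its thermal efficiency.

η ≈ 0.05673

T_C = 48 °F → (48 − 32) × 5/9 = 8.89 °C = 282.04 K.
Since the cycle is reversible, η = 1 − T_C/T_H = 1 − 282.04/299.00 = 0.05673.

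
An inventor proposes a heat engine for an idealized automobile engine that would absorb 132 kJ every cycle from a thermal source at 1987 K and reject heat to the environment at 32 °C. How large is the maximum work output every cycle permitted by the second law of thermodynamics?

W_max ≈ 111.7 kJ

T_C = 32 °C → 32 + 273.15 = 305.15 K.
No engine can exceed the Carnot limit: η_max = 1 − T_C/T_H = 1 − 305.15/1987.00 = 0.8464.
W_max = η_max · Q_H = 0.8464 × 132 = 111.7 kJ.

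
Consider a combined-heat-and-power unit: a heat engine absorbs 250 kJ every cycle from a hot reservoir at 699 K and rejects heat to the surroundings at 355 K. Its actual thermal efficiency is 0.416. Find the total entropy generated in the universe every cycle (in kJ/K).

ΔS_univ ≈ 0.05361 kJ/K

W = η·Q_H = 0.416 × 250 = 104.0 kJ, so Q_C = Q_H − W = 146.0 kJ.
Reservoir entropy changes: ΔS_H = −Q_H/T_H = −250/699.00 = -0.3577 kJ/K and ΔS_C = +Q_C/T_C = 146.0/355.00 = 0.4113 kJ/K.
ΔS_univ = −Q_H/T_H + Q_C/T_C = 0.05361 kJ/K (> 0, since η = 0.416 < η_Carnot = 0.492).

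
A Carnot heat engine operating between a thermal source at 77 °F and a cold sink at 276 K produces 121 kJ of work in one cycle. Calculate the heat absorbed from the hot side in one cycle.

Q_H ≈ 1630 kJ

T_H = 77 °F → (77 − 32) × 5/9 = 25.00 °C = 298.15 K.
Carnot efficiency: η = 1 − T_C/T_H = 1 − 276.00/298.15 = 0.0743.
Q_H = W/η = 121/0.0743 = 1630 kJ.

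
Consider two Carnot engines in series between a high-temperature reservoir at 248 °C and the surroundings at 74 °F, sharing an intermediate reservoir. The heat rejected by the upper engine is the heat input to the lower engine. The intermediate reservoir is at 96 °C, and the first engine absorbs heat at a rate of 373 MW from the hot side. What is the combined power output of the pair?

T_H = 248 °C → 248 + 273.15 = 521.15 K.
T_C = 74 °F → (74 − 32) × 5/9 = 23.33 °C = 296.48 K.
Two reversible stages in series are equivalent to a single Carnot engine between T_H and T_C, so η_total = 1 − T_C/T_H = 1 − 296.48/521.15 = 0.4311.
W_total = η_total · Q_H = 0.4311 × 373 = 160.8 MW.

Ẇ_total ≈ 160.8 MW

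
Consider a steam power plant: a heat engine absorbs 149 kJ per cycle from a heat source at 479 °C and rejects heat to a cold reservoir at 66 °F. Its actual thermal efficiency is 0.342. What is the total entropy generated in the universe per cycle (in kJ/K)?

T_H = 479 °C → 479 + 273.15 = 752.15 K.
T_C = 66 °F → (66 − 32) × 5/9 = 18.89 °C = 292.04 K.
W = η·Q_H = 0.342 × 149 = 50.96 kJ, so Q_C = Q_H − W = 98.04 kJ.
Entropy balance on the reservoirs: −Q_H/T_H = -0.1981 kJ/K, +Q_C/T_C = 0.3357 kJ/K.
ΔS_univ = −Q_H/T_H + Q_C/T_C = 0.1376 kJ/K (> 0, since η = 0.342 < η_Carnot = 0.612).

ΔS_univ ≈ 0.1376 kJ/K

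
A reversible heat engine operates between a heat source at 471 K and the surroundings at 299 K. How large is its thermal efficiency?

η ≈ 0.365

Since the cycle is reversible, η = 1 − T_C/T_H = 1 − 299.00/471.00 = 0.365.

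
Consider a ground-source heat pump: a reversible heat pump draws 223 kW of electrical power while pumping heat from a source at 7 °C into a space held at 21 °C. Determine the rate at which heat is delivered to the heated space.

T_H = 21 °C → 21 + 273.15 = 294.15 K.
T_C = 7 °C → 7 + 273.15 = 280.15 K.
COP_HP = T_H/(T_H − T_C) = 294.15/14.00 = 21.0107.
Q_H = COP_HP · W = 21.0107 × 223 = 4685 kW.

Q̇_H ≈ 4685 kW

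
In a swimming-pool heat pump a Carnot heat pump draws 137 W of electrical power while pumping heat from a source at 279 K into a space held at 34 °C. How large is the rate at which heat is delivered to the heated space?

Q̇_H ≈ 1490 W

T_H = 34 °C → 34 + 273.15 = 307.15 K.
Reversible heating COP: COP_HP = T_H/(T_H − T_C) = 307.15/28.15 = 10.9112.
Q_H = COP_HP · W = 10.9112 × 137 = 1490 W.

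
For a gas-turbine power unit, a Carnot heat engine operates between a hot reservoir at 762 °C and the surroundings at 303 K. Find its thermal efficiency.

η ≈ 0.707

T_H = 762 °C → 762 + 273.15 = 1035.15 K.
Carnot efficiency: η = 1 − T_C/T_H = 1 − 303.00/1035.15 = 0.707.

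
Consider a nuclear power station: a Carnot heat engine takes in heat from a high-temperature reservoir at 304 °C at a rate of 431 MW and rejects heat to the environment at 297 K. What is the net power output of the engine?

Ẇ ≈ 209.2 MW

T_H = 304 °C → 304 + 273.15 = 577.15 K.
η_rev = 1 − T_C/T_H = 1 − 297.00/577.15 = 0.4854.
W = η·Q_H = 0.4854 × 431 = 209.2 MW.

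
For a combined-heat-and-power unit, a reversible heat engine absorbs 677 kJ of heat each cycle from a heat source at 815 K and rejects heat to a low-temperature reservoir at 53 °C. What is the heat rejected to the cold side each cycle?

T_C = 53 °C → 53 + 273.15 = 326.15 K.
Since the cycle is reversible, η = 1 − T_C/T_H = 1 − 326.15/815.00 = 0.5998.
For a reversible cycle Q_C/Q_H = T_C/T_H, so Q_C = 677 × 326.15/815.00 = 270.9 kJ.

Q_C ≈ 270.9 kJ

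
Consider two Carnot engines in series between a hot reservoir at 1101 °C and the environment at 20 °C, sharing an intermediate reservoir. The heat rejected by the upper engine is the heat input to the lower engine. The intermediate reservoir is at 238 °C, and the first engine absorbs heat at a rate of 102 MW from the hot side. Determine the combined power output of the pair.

T_H = 1101 °C → 1101 + 273.15 = 1374.15 K.
T_C = 20 °C → 20 + 273.15 = 293.15 K.
Two reversible stages in series are equivalent to a single Carnot engine between T_H and T_C, so η_total = 1 − T_C/T_H = 1 − 293.15/1374.15 = 0.7867.
W_total = η_total · Q_H = 0.7867 × 102 = 80.2 MW.

Ẇ_total ≈ 80.2 MW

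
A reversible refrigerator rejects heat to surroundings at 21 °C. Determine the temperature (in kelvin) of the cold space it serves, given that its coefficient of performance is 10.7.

T_H = 21 °C → 21 + 273.15 = 294.15 K.
COP_R = T_C/(T_H − T_C) ⇒ T_C = T_H·COP_R/(1 + COP_R) = 294.15 × 10.7/(1 + 10.7) = 269 K.

T_C ≈ 269 K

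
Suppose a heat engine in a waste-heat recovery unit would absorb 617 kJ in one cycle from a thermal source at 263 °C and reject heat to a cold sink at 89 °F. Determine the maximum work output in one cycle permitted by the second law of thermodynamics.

W_max ≈ 266 kJ

T_H = 263 °C → 263 + 273.15 = 536.15 K.
T_C = 89 °F → (89 − 32) × 5/9 = 31.67 °C = 304.82 K.
The upper bound on efficiency is η_max = 1 − T_C/T_H = 1 − 304.82/536.15 = 0.4315.
W_max = η_max · Q_H = 0.4315 × 617 = 266 kJ.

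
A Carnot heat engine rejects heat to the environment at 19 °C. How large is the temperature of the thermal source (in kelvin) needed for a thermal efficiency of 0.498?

T_C = 19 °C → 19 + 273.15 = 292.15 K.
From η = 1 − T_C/T_H, solving for T_H gives T_H = T_C/(1 − η) = 292.15/(1 − 0.498) = 582 K.

T_H ≈ 582 K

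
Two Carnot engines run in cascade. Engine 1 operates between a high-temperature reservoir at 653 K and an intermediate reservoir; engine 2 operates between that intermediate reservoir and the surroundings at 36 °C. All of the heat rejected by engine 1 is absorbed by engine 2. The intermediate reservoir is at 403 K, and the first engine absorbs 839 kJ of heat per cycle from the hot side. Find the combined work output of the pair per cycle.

T_C = 36 °C → 36 + 273.15 = 309.15 K.
Two reversible stages in series are equivalent to a single Carnot engine between T_H and T_C, so η_total = 1 − T_C/T_H = 1 − 309.15/653.00 = 0.5266.
W_total = η_total · Q_H = 0.5266 × 839 = 442 kJ.

W_total ≈ 442 kJ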